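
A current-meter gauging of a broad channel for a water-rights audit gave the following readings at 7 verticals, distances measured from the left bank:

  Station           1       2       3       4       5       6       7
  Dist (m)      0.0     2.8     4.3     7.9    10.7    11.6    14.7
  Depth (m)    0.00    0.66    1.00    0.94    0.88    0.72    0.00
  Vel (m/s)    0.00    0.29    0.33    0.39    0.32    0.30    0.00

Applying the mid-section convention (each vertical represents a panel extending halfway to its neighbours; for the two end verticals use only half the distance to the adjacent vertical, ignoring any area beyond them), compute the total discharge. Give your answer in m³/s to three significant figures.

3.38 m³/s

w_2 = (4.3 − 0.0)/2 = 2.15 m; q_2 = 0.29 × 0.66 × 2.15 = 0.4115 m³/s
w_3 = (7.9 − 2.8)/2 = 2.55 m; q_3 = 0.33 × 1.00 × 2.55 = 0.8415 m³/s
w_4 = (10.7 − 4.3)/2 = 3.2 m; q_4 = 0.39 × 0.94 × 3.2 = 1.173 m³/s
w_5 = (11.6 − 7.9)/2 = 1.85 m; q_5 = 0.32 × 0.88 × 1.85 = 0.5210 m³/s
w_6 = (14.7 − 10.7)/2 = 2 m; q_6 = 0.30 × 0.72 × 2 = 0.4320 m³/s
Stations 1, 7 contribute zero (depth or velocity is 0).
Q = Σ qᵢ = 3.379 m³/s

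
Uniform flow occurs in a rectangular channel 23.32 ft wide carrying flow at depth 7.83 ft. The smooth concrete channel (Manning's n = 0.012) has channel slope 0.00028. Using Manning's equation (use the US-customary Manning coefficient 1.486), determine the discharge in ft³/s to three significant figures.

A = b·y = 23.32 × 7.83 = 182.6 ft²
P = b + 2y = 23.32 + 2×7.83 = 38.98 ft
R = A/P = 182.6/38.98 = 4.684 ft
Q = (1.486/n)·A·R^(2/3)·S^(1/2) = (1.486/0.012) × 182.6 × 4.684^(2/3) × 0.00028^(1/2) = 1059 ft³/s

1060 ft³/s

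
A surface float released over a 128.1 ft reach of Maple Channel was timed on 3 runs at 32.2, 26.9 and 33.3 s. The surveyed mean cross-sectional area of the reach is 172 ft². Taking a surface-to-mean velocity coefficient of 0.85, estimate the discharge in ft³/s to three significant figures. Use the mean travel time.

t̄ = (32.2 + 26.9 + 33.3) / 3 = 30.8 s
v_surface = L / t̄ = 128.1 / 30.8 = 4.159 ft/s
v_mean = 0.85 × 4.159 = 3.535 ft/s
Q = A × v_mean = 172 × 3.535 = 608.1 ft³/s

608 ft³/s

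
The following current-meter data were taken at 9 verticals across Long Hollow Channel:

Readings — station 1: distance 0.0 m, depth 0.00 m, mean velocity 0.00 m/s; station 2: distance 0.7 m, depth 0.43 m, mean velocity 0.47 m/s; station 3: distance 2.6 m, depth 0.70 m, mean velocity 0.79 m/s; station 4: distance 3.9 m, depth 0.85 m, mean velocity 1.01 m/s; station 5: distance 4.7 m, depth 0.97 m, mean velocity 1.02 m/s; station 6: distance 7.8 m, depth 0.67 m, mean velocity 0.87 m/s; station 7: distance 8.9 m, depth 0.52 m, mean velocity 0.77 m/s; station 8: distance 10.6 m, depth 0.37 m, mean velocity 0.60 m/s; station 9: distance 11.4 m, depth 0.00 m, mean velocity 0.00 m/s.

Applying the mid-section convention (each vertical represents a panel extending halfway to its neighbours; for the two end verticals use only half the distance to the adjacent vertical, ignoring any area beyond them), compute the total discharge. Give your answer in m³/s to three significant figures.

w_2 = (2.6 − 0.0)/2 = 1.3 m; q_2 = 0.47 × 0.43 × 1.3 = 0.2627 m³/s
w_3 = (3.9 − 0.7)/2 = 1.6 m; q_3 = 0.79 × 0.70 × 1.6 = 0.8848 m³/s
w_4 = (4.7 − 2.6)/2 = 1.05 m; q_4 = 1.01 × 0.85 × 1.05 = 0.9014 m³/s
w_5 = (7.8 − 3.9)/2 = 1.95 m; q_5 = 1.02 × 0.97 × 1.95 = 1.929 m³/s
w_6 = (8.9 − 4.7)/2 = 2.1 m; q_6 = 0.87 × 0.67 × 2.1 = 1.224 m³/s
w_7 = (10.6 − 7.8)/2 = 1.4 m; q_7 = 0.77 × 0.52 × 1.4 = 0.5606 m³/s
w_8 = (11.4 − 8.9)/2 = 1.25 m; q_8 = 0.60 × 0.37 × 1.25 = 0.2775 m³/s
Stations 1, 9 contribute zero (depth or velocity is 0).
Q = Σ qᵢ = 6.040 m³/s

6.04 m³/s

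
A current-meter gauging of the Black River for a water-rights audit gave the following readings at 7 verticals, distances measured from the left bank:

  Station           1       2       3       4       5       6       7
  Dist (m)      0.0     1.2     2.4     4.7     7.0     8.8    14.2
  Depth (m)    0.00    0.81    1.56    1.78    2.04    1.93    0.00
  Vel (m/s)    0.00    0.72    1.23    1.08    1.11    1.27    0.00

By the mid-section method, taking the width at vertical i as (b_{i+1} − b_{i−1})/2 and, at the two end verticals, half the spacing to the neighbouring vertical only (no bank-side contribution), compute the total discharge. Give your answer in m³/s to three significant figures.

21.9 m³/s

w_2 = (2.4 − 0.0)/2 = 1.2 m; q_2 = 0.72 × 0.81 × 1.2 = 0.6998 m³/s
w_3 = (4.7 − 1.2)/2 = 1.75 m; q_3 = 1.23 × 1.56 × 1.75 = 3.358 m³/s
w_4 = (7.0 − 2.4)/2 = 2.3 m; q_4 = 1.08 × 1.78 × 2.3 = 4.422 m³/s
w_5 = (8.8 − 4.7)/2 = 2.05 m; q_5 = 1.11 × 2.04 × 2.05 = 4.642 m³/s
w_6 = (14.2 − 7.0)/2 = 3.6 m; q_6 = 1.27 × 1.93 × 3.6 = 8.824 m³/s
Stations 1, 7 contribute zero (depth or velocity is 0).
Q = Σ qᵢ = 21.95 m³/s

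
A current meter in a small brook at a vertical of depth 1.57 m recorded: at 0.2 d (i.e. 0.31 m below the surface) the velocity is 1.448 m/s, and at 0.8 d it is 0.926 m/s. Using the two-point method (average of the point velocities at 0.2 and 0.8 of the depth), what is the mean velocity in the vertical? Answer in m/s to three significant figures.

1.19 m/s

v̄ = (1.448 + 0.926) / 2 = 1.187 m/s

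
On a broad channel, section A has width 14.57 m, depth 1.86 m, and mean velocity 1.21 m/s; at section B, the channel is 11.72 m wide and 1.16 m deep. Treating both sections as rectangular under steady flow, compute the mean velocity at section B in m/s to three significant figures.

2.41 m/s

Q = A₁V₁ = (14.57×1.86) × 1.21 = 32.79 m³/s
A₂ = 11.72 × 1.16 = 13.60 m²
V₂ = Q/A₂ = 32.79/13.60 = 2.412 m/s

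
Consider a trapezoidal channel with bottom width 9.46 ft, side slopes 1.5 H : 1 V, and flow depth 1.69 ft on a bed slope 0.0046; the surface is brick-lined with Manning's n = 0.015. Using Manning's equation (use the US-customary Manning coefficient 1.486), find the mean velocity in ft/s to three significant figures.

A = (b + z·y)·y = (9.46 + 1.5×1.69)×1.69 = 20.27 ft²
P = b + 2y√(1+z²) = 9.46 + 2×1.69×√(1+1.5²) = 15.55 ft
R = A/P = 20.27/15.55 = 1.303 ft
Q = (1.486/n)·A·R^(2/3)·S^(1/2) = (1.486/0.015) × 20.27 × 1.303^(2/3) × 0.0046^(1/2) = 162.5 ft³/s
V = Q/A = 162.5/20.27 = 8.017 ft/s

8.02 ft/s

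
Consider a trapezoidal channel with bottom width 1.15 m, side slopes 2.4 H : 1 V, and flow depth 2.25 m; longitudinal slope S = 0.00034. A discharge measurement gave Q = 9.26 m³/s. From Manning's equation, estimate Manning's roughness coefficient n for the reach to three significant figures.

A = (b + z·y)·y = (1.15 + 2.4×2.25)×2.25 = 14.74 m²
P = b + 2y√(1+z²) = 1.15 + 2×2.25×√(1+2.4²) = 12.85 m
R = A/P = 14.74/12.85 = 1.147 m
n = (1/Q)·A·R^(2/3)·S^(1/2) = (1/9.26) × 14.74 × 1.096 × 0.01844 = 0.03215

0.0322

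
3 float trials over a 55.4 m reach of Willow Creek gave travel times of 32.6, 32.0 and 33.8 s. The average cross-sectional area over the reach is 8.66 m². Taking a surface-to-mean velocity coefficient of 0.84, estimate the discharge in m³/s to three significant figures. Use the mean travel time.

t̄ = (32.6 + 32.0 + 33.8) / 3 = 32.8 s
v_surface = L / t̄ = 55.4 / 32.8 = 1.689 m/s
v_mean = 0.84 × 1.689 = 1.419 m/s
Q = A × v_mean = 8.66 × 1.419 = 12.29 m³/s

12.3 m³/s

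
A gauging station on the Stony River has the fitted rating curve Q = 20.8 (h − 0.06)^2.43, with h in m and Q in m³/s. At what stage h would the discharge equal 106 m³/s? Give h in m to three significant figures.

h − h₀ = (Q/C)^(1/b) = (106/20.8)^(1/2.43) = 1.955 m
h = 0.06 + 1.955 = 2.015 m

2.01 m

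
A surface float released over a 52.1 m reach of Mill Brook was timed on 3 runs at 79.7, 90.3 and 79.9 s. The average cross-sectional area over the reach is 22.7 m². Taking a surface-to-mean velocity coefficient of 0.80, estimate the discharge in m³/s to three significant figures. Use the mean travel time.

t̄ = (79.7 + 90.3 + 79.9) / 3 = 83.3 s
v_surface = L / t̄ = 52.1 / 83.3 = 0.6255 m/s
v_mean = 0.80 × 0.6255 = 0.5004 m/s
Q = A × v_mean = 22.7 × 0.5004 = 11.36 m³/s

11.4 m³/s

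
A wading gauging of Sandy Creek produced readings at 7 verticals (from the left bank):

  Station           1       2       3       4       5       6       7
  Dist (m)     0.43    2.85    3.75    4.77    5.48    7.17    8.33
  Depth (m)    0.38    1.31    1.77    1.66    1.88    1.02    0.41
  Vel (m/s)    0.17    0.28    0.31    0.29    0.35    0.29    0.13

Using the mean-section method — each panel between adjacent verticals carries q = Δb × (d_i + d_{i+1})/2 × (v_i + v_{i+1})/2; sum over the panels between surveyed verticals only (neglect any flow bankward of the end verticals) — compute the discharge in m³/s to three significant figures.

2.75 m³/s

Panel 1-2: Δb = 2.42 m, d̄ = (0.38+1.31)/2 = 0.845, v̄ = (0.17+0.28)/2 = 0.225 → q = 2.42×0.845×0.225 = 0.4601 m³/s
Panel 2-3: Δb = 0.9 m, d̄ = (1.31+1.77)/2 = 1.54, v̄ = (0.28+0.31)/2 = 0.295 → q = 0.9×1.54×0.295 = 0.4089 m³/s
Panel 3-4: Δb = 1.02 m, d̄ = (1.77+1.66)/2 = 1.715, v̄ = (0.31+0.29)/2 = 0.3 → q = 1.02×1.715×0.3 = 0.5248 m³/s
Panel 4-5: Δb = 0.71 m, d̄ = (1.66+1.88)/2 = 1.77, v̄ = (0.29+0.35)/2 = 0.32 → q = 0.71×1.77×0.32 = 0.4021 m³/s
Panel 5-6: Δb = 1.69 m, d̄ = (1.88+1.02)/2 = 1.45, v̄ = (0.35+0.29)/2 = 0.32 → q = 1.69×1.45×0.32 = 0.7842 m³/s
Panel 6-7: Δb = 1.16 m, d̄ = (1.02+0.41)/2 = 0.715, v̄ = (0.29+0.13)/2 = 0.21 → q = 1.16×0.715×0.21 = 0.1742 m³/s
Q = Σ q = 2.754 m³/s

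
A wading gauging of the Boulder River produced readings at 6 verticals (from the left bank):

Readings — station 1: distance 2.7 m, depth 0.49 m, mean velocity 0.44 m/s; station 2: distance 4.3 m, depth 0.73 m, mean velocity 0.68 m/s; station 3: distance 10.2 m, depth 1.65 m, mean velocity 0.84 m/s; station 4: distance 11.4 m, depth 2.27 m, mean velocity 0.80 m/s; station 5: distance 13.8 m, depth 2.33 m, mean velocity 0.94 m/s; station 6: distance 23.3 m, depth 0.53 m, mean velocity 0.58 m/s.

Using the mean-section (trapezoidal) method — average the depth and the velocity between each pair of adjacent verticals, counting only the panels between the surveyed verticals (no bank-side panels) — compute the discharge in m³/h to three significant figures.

Panel 1-2: Δb = 1.6 m, d̄ = (0.49+0.73)/2 = 0.61, v̄ = (0.44+0.68)/2 = 0.56 → q = 1.6×0.61×0.56 = 0.5466 m³/s
Panel 2-3: Δb = 5.9 m, d̄ = (0.73+1.65)/2 = 1.19, v̄ = (0.68+0.84)/2 = 0.76 → q = 5.9×1.19×0.76 = 5.336 m³/s
Panel 3-4: Δb = 1.2 m, d̄ = (1.65+2.27)/2 = 1.96, v̄ = (0.84+0.80)/2 = 0.82 → q = 1.2×1.96×0.82 = 1.929 m³/s
Panel 4-5: Δb = 2.4 m, d̄ = (2.27+2.33)/2 = 2.3, v̄ = (0.80+0.94)/2 = 0.87 → q = 2.4×2.3×0.87 = 4.802 m³/s
Panel 5-6: Δb = 9.5 m, d̄ = (2.33+0.53)/2 = 1.43, v̄ = (0.94+0.58)/2 = 0.76 → q = 9.5×1.43×0.76 = 10.32 m³/s
Q = Σ q = 22.94 m³/s
= 22.94 × 3600 = 82580 m³/h

82600 m³/h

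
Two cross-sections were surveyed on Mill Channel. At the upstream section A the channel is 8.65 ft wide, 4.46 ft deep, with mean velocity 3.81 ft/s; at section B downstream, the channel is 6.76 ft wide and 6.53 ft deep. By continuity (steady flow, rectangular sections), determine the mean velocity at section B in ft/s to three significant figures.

Q = A₁V₁ = (8.65×4.46) × 3.81 = 147.0 ft³/s
A₂ = 6.76 × 6.53 = 44.14 ft²
V₂ = Q/A₂ = 147.0/44.14 = 3.330 ft/s

3.33 ft/s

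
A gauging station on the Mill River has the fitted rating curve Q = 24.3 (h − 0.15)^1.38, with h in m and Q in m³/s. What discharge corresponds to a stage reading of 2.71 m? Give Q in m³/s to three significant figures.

88.9 m³/s

Q = 24.3 × (2.71 − 0.15)^1.38 = 24.3 × 2.56^1.38 = 88.92 m³/s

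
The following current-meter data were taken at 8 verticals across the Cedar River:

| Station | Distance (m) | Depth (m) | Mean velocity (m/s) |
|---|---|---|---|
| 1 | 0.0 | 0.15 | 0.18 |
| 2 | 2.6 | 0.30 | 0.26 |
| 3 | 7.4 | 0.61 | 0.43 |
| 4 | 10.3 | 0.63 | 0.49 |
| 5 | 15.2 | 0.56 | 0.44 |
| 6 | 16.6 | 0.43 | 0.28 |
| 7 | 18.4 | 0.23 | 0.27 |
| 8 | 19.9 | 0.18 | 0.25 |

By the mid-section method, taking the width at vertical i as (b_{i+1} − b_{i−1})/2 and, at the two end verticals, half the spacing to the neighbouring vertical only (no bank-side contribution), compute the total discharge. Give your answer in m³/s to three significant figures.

3.64 m³/s

w_1 = (2.6 − 0.0)/2 = 1.3 m; q_1 = 0.18 × 0.15 × 1.3 = 0.03510 m³/s
w_2 = (7.4 − 0.0)/2 = 3.7 m; q_2 = 0.26 × 0.30 × 3.7 = 0.2886 m³/s
w_3 = (10.3 − 2.6)/2 = 3.85 m; q_3 = 0.43 × 0.61 × 3.85 = 1.010 m³/s
w_4 = (15.2 − 7.4)/2 = 3.9 m; q_4 = 0.49 × 0.63 × 3.9 = 1.204 m³/s
w_5 = (16.6 − 10.3)/2 = 3.15 m; q_5 = 0.44 × 0.56 × 3.15 = 0.7762 m³/s
w_6 = (18.4 − 15.2)/2 = 1.6 m; q_6 = 0.28 × 0.43 × 1.6 = 0.1926 m³/s
w_7 = (19.9 − 16.6)/2 = 1.65 m; q_7 = 0.27 × 0.23 × 1.65 = 0.1025 m³/s
w_8 = (19.9 − 18.4)/2 = 0.75 m; q_8 = 0.25 × 0.18 × 0.75 = 0.03375 m³/s
Q = Σ qᵢ = 3.643 m³/s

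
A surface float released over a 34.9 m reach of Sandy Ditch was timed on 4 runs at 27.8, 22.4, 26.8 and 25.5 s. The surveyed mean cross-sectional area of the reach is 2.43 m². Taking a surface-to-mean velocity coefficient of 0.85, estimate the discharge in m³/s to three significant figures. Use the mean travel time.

2.81 m³/s

t̄ = (27.8 + 22.4 + 26.8 + 25.5) / 4 = 25.625 s
v_surface = L / t̄ = 34.9 / 25.625 = 1.362 m/s
v_mean = 0.85 × 1.362 = 1.158 m/s
Q = A × v_mean = 2.43 × 1.158 = 2.813 m³/s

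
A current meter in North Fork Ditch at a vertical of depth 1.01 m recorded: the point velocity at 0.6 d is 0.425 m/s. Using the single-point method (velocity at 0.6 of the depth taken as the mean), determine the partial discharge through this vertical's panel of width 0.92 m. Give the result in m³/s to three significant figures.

v̄ = v₀.₆ = 0.425 m/s
q = v̄ × d × w = 0.4250 × 1.01 × 0.92 = 0.3949 m³/s

0.395 m³/s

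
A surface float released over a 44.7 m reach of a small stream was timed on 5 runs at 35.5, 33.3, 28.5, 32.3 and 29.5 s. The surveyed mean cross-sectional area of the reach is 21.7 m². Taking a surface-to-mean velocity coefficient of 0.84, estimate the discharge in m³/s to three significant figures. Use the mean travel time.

25.6 m³/s

t̄ = (35.5 + 33.3 + 28.5 + 32.3 + 29.5) / 5 = 31.82 s
v_surface = L / t̄ = 44.7 / 31.82 = 1.405 m/s
v_mean = 0.84 × 1.405 = 1.180 m/s
Q = A × v_mean = 21.7 × 1.180 = 25.61 m³/s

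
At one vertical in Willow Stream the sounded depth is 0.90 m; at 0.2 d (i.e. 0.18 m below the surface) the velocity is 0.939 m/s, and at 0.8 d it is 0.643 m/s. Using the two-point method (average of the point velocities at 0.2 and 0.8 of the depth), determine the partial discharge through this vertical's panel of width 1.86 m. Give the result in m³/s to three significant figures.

v̄ = (0.939 + 0.643) / 2 = 0.7910 m/s
q = v̄ × d × w = 0.7910 × 0.90 × 1.86 = 1.324 m³/s

1.32 m³/s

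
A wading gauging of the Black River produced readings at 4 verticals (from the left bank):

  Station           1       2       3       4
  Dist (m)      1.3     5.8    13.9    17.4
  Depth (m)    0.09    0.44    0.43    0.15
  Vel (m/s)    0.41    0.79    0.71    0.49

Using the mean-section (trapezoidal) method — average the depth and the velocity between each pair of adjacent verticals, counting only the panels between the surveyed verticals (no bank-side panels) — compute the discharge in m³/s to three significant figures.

3.97 m³/s

Panel 1-2: Δb = 4.5 m, d̄ = (0.09+0.44)/2 = 0.265, v̄ = (0.41+0.79)/2 = 0.6 → q = 4.5×0.265×0.6 = 0.7155 m³/s
Panel 2-3: Δb = 8.1 m, d̄ = (0.44+0.43)/2 = 0.435, v̄ = (0.79+0.71)/2 = 0.75 → q = 8.1×0.435×0.75 = 2.643 m³/s
Panel 3-4: Δb = 3.5 m, d̄ = (0.43+0.15)/2 = 0.29, v̄ = (0.71+0.49)/2 = 0.6 → q = 3.5×0.29×0.6 = 0.6090 m³/s
Q = Σ q = 3.967 m³/s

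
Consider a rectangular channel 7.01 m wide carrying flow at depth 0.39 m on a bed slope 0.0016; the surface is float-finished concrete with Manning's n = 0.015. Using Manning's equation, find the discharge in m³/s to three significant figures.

3.63 m³/s

A = b·y = 7.01 × 0.39 = 2.734 m²
P = b + 2y = 7.01 + 2×0.39 = 7.790 m
R = A/P = 2.734/7.790 = 0.3509 m
Q = (1/n)·A·R^(2/3)·S^(1/2) = (1/0.015) × 2.734 × 0.3509^(2/3) × 0.0016^(1/2) = 3.627 m³/s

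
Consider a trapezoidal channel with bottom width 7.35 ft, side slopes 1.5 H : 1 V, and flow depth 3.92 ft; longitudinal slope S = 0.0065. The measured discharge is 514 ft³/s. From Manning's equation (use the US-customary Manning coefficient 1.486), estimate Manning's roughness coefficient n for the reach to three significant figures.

A = (b + z·y)·y = (7.35 + 1.5×3.92)×3.92 = 51.86 ft²
P = b + 2y√(1+z²) = 7.35 + 2×3.92×√(1+1.5²) = 21.48 ft
R = A/P = 51.86/21.48 = 2.414 ft
n = (1.486/Q)·A·R^(2/3)·S^(1/2) = (1.486/514) × 51.86 × 1.800 × 0.08062 = 0.02175

0.0218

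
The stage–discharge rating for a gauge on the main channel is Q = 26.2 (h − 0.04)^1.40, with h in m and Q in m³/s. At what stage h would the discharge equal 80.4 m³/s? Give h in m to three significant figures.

2.27 m

h − h₀ = (Q/C)^(1/b) = (80.4/26.2)^(1/1.40) = 2.228 m
h = 0.04 + 2.228 = 2.268 m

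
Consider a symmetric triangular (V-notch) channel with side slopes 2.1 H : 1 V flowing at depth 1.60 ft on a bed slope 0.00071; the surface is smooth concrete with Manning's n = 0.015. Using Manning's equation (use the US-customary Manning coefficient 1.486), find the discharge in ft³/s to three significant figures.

11.4 ft³/s

A = z·y² = 2.1×1.60² = 5.376 ft²
P = 2y√(1+z²) = 2×1.60×√(1+2.1²) = 7.443 ft
R = A/P = 5.376/7.443 = 0.7223 ft
Q = (1.486/n)·A·R^(2/3)·S^(1/2) = (1.486/0.015) × 5.376 × 0.7223^(2/3) × 0.00071^(1/2) = 11.42 ft³/s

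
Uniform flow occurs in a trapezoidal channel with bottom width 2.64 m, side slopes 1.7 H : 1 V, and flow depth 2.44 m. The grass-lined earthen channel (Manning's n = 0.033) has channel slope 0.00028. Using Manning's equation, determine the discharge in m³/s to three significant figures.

A = (b + z·y)·y = (2.64 + 1.7×2.44)×2.44 = 16.56 m²
P = b + 2y√(1+z²) = 2.64 + 2×2.44×√(1+1.7²) = 12.26 m
R = A/P = 16.56/12.26 = 1.350 m
Q = (1/n)·A·R^(2/3)·S^(1/2) = (1/0.033) × 16.56 × 1.350^(2/3) × 0.00028^(1/2) = 10.26 m³/s

10.3 m³/s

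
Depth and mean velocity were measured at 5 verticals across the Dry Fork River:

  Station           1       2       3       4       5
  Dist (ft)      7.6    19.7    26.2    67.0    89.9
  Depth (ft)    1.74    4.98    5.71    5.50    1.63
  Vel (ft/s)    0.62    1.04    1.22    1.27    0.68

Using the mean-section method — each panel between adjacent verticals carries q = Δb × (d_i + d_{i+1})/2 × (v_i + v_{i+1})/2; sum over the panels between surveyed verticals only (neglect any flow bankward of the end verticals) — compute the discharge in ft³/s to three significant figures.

Panel 1-2: Δb = 12.1 ft, d̄ = (1.74+4.98)/2 = 3.36, v̄ = (0.62+1.04)/2 = 0.83 → q = 12.1×3.36×0.83 = 33.74 ft³/s
Panel 2-3: Δb = 6.5 ft, d̄ = (4.98+5.71)/2 = 5.345, v̄ = (1.04+1.22)/2 = 1.13 → q = 6.5×5.345×1.13 = 39.26 ft³/s
Panel 3-4: Δb = 40.8 ft, d̄ = (5.71+5.50)/2 = 5.605, v̄ = (1.22+1.27)/2 = 1.245 → q = 40.8×5.605×1.245 = 284.7 ft³/s
Panel 4-5: Δb = 22.9 ft, d̄ = (5.50+1.63)/2 = 3.565, v̄ = (1.27+0.68)/2 = 0.975 → q = 22.9×3.565×0.975 = 79.60 ft³/s
Q = Σ q = 437.3 ft³/s

437 ft³/s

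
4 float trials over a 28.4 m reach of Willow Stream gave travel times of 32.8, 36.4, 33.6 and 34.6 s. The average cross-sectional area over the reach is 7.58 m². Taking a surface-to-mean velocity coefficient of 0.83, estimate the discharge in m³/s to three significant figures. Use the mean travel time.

5.20 m³/s

t̄ = (32.8 + 36.4 + 33.6 + 34.6) / 4 = 34.35 s
v_surface = L / t̄ = 28.4 / 34.35 = 0.8268 m/s
v_mean = 0.83 × 0.8268 = 0.6862 m/s
Q = A × v_mean = 7.58 × 0.6862 = 5.202 m³/s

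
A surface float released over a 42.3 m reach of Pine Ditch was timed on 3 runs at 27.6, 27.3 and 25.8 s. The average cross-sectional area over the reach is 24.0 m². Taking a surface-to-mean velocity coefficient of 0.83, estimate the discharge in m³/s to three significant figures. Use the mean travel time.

t̄ = (27.6 + 27.3 + 25.8) / 3 = 26.9 s
v_surface = L / t̄ = 42.3 / 26.9 = 1.572 m/s
v_mean = 0.83 × 1.572 = 1.305 m/s
Q = A × v_mean = 24.0 × 1.305 = 31.32 m³/s

31.3 m³/s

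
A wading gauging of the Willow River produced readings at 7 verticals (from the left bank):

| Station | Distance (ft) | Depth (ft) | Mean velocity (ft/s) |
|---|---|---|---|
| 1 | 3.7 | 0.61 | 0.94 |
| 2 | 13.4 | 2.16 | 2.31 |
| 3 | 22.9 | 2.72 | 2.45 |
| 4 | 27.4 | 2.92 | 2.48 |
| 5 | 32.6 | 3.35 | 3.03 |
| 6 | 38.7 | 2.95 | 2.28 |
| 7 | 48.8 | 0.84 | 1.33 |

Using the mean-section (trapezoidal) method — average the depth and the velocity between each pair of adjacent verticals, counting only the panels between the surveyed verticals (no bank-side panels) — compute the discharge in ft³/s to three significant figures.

239 ft³/s

Panel 1-2: Δb = 9.7 ft, d̄ = (0.61+2.16)/2 = 1.385, v̄ = (0.94+2.31)/2 = 1.625 → q = 9.7×1.385×1.625 = 21.83 ft³/s
Panel 2-3: Δb = 9.5 ft, d̄ = (2.16+2.72)/2 = 2.44, v̄ = (2.31+2.45)/2 = 2.38 → q = 9.5×2.44×2.38 = 55.17 ft³/s
Panel 3-4: Δb = 4.5 ft, d̄ = (2.72+2.92)/2 = 2.82, v̄ = (2.45+2.48)/2 = 2.465 → q = 4.5×2.82×2.465 = 31.28 ft³/s
Panel 4-5: Δb = 5.2 ft, d̄ = (2.92+3.35)/2 = 3.135, v̄ = (2.48+3.03)/2 = 2.755 → q = 5.2×3.135×2.755 = 44.91 ft³/s
Panel 5-6: Δb = 6.1 ft, d̄ = (3.35+2.95)/2 = 3.15, v̄ = (3.03+2.28)/2 = 2.655 → q = 6.1×3.15×2.655 = 51.02 ft³/s
Panel 6-7: Δb = 10.1 ft, d̄ = (2.95+0.84)/2 = 1.895, v̄ = (2.28+1.33)/2 = 1.805 → q = 10.1×1.895×1.805 = 34.55 ft³/s
Q = Σ q = 238.8 ft³/s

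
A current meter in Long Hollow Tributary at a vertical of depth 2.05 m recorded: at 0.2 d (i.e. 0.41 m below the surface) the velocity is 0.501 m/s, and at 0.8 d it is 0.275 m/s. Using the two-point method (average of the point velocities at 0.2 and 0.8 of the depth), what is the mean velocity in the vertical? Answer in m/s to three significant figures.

v̄ = (0.501 + 0.275) / 2 = 0.3880 m/s

0.388 m/s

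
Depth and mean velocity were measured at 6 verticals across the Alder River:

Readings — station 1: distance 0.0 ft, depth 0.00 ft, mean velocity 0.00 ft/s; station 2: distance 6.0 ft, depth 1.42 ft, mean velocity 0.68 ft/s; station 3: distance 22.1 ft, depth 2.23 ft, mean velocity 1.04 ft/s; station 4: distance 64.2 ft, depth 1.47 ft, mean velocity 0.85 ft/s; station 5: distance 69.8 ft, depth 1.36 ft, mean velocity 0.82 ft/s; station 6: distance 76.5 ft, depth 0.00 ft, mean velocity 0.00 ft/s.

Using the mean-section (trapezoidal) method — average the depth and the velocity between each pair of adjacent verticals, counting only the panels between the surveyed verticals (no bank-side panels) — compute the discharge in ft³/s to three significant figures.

109 ft³/s

Panel 1-2: Δb = 6 ft, d̄ = (0.00+1.42)/2 = 0.71, v̄ = (0.00+0.68)/2 = 0.34 → q = 6×0.71×0.34 = 1.448 ft³/s
Panel 2-3: Δb = 16.1 ft, d̄ = (1.42+2.23)/2 = 1.825, v̄ = (0.68+1.04)/2 = 0.86 → q = 16.1×1.825×0.86 = 25.27 ft³/s
Panel 3-4: Δb = 42.1 ft, d̄ = (2.23+1.47)/2 = 1.85, v̄ = (1.04+0.85)/2 = 0.945 → q = 42.1×1.85×0.945 = 73.60 ft³/s
Panel 4-5: Δb = 5.6 ft, d̄ = (1.47+1.36)/2 = 1.415, v̄ = (0.85+0.82)/2 = 0.835 → q = 5.6×1.415×0.835 = 6.617 ft³/s
Panel 5-6: Δb = 6.7 ft, d̄ = (1.36+0.00)/2 = 0.68, v̄ = (0.82+0.00)/2 = 0.41 → q = 6.7×0.68×0.41 = 1.868 ft³/s
Q = Σ q = 108.8 ft³/s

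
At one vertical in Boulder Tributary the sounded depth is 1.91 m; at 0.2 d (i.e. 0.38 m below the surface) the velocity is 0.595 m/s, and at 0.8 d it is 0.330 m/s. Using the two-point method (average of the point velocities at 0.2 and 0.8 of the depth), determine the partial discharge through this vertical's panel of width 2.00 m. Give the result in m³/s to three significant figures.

1.77 m³/s

v̄ = (0.595 + 0.330) / 2 = 0.4625 m/s
q = v̄ × d × w = 0.4625 × 1.91 × 2.00 = 1.767 m³/s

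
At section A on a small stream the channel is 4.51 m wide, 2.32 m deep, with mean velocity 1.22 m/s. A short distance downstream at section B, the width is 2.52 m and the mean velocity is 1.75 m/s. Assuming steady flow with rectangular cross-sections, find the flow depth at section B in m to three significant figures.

2.89 m

Q = A₁V₁ = (4.51×2.32) × 1.22 = 12.77 m³/s
d₂ = Q/(b₂ V₂) = 12.77/(2.52×1.75) = 2.895 m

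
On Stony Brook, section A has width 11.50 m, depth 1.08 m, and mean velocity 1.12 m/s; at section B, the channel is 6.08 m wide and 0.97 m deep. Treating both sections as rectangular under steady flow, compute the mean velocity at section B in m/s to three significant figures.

2.36 m/s

Q = A₁V₁ = (11.50×1.08) × 1.12 = 13.91 m³/s
A₂ = 6.08 × 0.97 = 5.898 m²
V₂ = Q/A₂ = 13.91/5.898 = 2.359 m/s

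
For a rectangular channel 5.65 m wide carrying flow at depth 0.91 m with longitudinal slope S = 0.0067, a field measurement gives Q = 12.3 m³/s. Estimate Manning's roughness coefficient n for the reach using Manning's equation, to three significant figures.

0.0267

A = b·y = 5.65 × 0.91 = 5.142 m²
P = b + 2y = 5.65 + 2×0.91 = 7.470 m
R = A/P = 5.142/7.470 = 0.6883 m
n = (1/Q)·A·R^(2/3)·S^(1/2) = (1/12.3) × 5.142 × 0.7796 × 0.08185 = 0.02667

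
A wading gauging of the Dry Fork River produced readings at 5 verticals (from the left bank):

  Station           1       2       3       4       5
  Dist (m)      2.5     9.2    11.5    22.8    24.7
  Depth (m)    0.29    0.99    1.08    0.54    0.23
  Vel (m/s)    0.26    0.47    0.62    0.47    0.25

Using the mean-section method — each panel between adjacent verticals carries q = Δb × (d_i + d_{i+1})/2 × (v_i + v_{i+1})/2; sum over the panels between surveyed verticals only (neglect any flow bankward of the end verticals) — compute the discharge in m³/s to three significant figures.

8.11 m³/s

Panel 1-2: Δb = 6.7 m, d̄ = (0.29+0.99)/2 = 0.64, v̄ = (0.26+0.47)/2 = 0.365 → q = 6.7×0.64×0.365 = 1.565 m³/s
Panel 2-3: Δb = 2.3 m, d̄ = (0.99+1.08)/2 = 1.035, v̄ = (0.47+0.62)/2 = 0.545 → q = 2.3×1.035×0.545 = 1.297 m³/s
Panel 3-4: Δb = 11.3 m, d̄ = (1.08+0.54)/2 = 0.81, v̄ = (0.62+0.47)/2 = 0.545 → q = 11.3×0.81×0.545 = 4.988 m³/s
Panel 4-5: Δb = 1.9 m, d̄ = (0.54+0.23)/2 = 0.385, v̄ = (0.47+0.25)/2 = 0.36 → q = 1.9×0.385×0.36 = 0.2633 m³/s
Q = Σ q = 8.114 m³/s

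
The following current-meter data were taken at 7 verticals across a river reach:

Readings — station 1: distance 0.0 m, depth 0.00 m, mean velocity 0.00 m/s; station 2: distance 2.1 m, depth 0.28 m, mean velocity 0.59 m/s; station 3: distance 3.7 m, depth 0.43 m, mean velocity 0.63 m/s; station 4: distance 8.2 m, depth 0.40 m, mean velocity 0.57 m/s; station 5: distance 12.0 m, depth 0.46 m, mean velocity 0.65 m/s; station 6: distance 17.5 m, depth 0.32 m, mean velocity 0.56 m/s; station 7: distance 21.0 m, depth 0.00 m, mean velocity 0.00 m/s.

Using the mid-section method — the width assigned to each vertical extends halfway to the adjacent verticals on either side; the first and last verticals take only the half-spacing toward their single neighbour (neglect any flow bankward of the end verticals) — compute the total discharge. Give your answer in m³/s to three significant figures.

w_2 = (3.7 − 0.0)/2 = 1.85 m; q_2 = 0.59 × 0.28 × 1.85 = 0.3056 m³/s
w_3 = (8.2 − 2.1)/2 = 3.05 m; q_3 = 0.63 × 0.43 × 3.05 = 0.8262 m³/s
w_4 = (12.0 − 3.7)/2 = 4.15 m; q_4 = 0.57 × 0.40 × 4.15 = 0.9462 m³/s
w_5 = (17.5 − 8.2)/2 = 4.65 m; q_5 = 0.65 × 0.46 × 4.65 = 1.390 m³/s
w_6 = (21.0 − 12.0)/2 = 4.5 m; q_6 = 0.56 × 0.32 × 4.5 = 0.8064 m³/s
Stations 1, 7 contribute zero (depth or velocity is 0).
Q = Σ qᵢ = 4.275 m³/s

4.27 m³/s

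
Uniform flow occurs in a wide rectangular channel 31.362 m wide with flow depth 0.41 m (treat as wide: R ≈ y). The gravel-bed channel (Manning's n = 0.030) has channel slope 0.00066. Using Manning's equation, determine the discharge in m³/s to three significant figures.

6.08 m³/s

A = b·y = 31.362 × 0.41 = 12.86 m²
Wide channel: R ≈ y = 0.41 m
Q = (1/n)·A·R^(2/3)·S^(1/2) = (1/0.030) × 12.86 × 0.4100^(2/3) × 0.00066^(1/2) = 6.077 m³/s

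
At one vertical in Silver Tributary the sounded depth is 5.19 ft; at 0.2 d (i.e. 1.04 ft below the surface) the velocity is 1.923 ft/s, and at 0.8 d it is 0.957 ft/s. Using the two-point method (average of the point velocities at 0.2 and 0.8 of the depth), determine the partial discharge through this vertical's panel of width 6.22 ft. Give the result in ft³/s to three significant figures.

v̄ = (1.923 + 0.957) / 2 = 1.440 ft/s
q = v̄ × d × w = 1.440 × 5.19 × 6.22 = 46.49 ft³/s

46.5 ft³/s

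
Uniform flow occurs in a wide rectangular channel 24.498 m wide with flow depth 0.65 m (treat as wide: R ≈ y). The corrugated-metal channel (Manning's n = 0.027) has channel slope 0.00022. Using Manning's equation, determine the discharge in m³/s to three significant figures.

6.56 m³/s

A = b·y = 24.498 × 0.65 = 15.92 m²
Wide channel: R ≈ y = 0.65 m
Q = (1/n)·A·R^(2/3)·S^(1/2) = (1/0.027) × 15.92 × 0.6500^(2/3) × 0.00022^(1/2) = 6.564 m³/s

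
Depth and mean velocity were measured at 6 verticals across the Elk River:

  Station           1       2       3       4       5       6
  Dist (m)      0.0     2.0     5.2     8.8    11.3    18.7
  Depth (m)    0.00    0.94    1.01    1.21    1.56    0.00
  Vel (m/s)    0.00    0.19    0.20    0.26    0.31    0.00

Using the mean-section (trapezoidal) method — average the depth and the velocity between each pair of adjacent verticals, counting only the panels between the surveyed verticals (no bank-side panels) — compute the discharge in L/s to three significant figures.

Panel 1-2: Δb = 2 m, d̄ = (0.00+0.94)/2 = 0.47, v̄ = (0.00+0.19)/2 = 0.095 → q = 2×0.47×0.095 = 0.08930 m³/s
Panel 2-3: Δb = 3.2 m, d̄ = (0.94+1.01)/2 = 0.975, v̄ = (0.19+0.20)/2 = 0.195 → q = 3.2×0.975×0.195 = 0.6084 m³/s
Panel 3-4: Δb = 3.6 m, d̄ = (1.01+1.21)/2 = 1.11, v̄ = (0.20+0.26)/2 = 0.23 → q = 3.6×1.11×0.23 = 0.9191 m³/s
Panel 4-5: Δb = 2.5 m, d̄ = (1.21+1.56)/2 = 1.385, v̄ = (0.26+0.31)/2 = 0.285 → q = 2.5×1.385×0.285 = 0.9868 m³/s
Panel 5-6: Δb = 7.4 m, d̄ = (1.56+0.00)/2 = 0.78, v̄ = (0.31+0.00)/2 = 0.155 → q = 7.4×0.78×0.155 = 0.8947 m³/s
Q = Σ q = 3.498 m³/s
= 3.498 × 1000 = 3498 L/s

3500 L/s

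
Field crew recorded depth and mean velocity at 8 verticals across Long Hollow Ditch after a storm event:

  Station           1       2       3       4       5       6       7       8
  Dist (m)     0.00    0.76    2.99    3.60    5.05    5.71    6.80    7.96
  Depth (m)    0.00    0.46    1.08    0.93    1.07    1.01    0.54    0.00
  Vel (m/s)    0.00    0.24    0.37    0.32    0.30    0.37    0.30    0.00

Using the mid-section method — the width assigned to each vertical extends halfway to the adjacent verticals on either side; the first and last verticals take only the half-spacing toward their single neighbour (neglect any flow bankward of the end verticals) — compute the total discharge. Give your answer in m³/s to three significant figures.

1.89 m³/s

w_2 = (2.99 − 0.00)/2 = 1.495 m; q_2 = 0.24 × 0.46 × 1.495 = 0.1650 m³/s
w_3 = (3.60 − 0.76)/2 = 1.42 m; q_3 = 0.37 × 1.08 × 1.42 = 0.5674 m³/s
w_4 = (5.05 − 2.99)/2 = 1.03 m; q_4 = 0.32 × 0.93 × 1.03 = 0.3065 m³/s
w_5 = (5.71 − 3.60)/2 = 1.055 m; q_5 = 0.30 × 1.07 × 1.055 = 0.3387 m³/s
w_6 = (6.80 − 5.05)/2 = 0.875 m; q_6 = 0.37 × 1.01 × 0.875 = 0.3270 m³/s
w_7 = (7.96 − 5.71)/2 = 1.125 m; q_7 = 0.30 × 0.54 × 1.125 = 0.1823 m³/s
Stations 1, 8 contribute zero (depth or velocity is 0).
Q = Σ qᵢ = 1.887 m³/s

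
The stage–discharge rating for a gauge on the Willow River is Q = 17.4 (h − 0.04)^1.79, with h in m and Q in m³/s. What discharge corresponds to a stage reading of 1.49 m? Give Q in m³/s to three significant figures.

33.8 m³/s

Q = 17.4 × (1.49 − 0.04)^1.79 = 17.4 × 1.45^1.79 = 33.84 m³/s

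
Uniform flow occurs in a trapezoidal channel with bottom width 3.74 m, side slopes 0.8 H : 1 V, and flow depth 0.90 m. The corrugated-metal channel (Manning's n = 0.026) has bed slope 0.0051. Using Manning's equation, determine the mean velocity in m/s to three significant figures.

A = (b + z·y)·y = (3.74 + 0.8×0.90)×0.90 = 4.014 m²
P = b + 2y√(1+z²) = 3.74 + 2×0.90×√(1+0.8²) = 6.045 m
R = A/P = 4.014/6.045 = 0.6640 m
Q = (1/n)·A·R^(2/3)·S^(1/2) = (1/0.026) × 4.014 × 0.6640^(2/3) × 0.0051^(1/2) = 8.391 m³/s
V = Q/A = 8.391/4.014 = 2.091 m/s

2.09 m/s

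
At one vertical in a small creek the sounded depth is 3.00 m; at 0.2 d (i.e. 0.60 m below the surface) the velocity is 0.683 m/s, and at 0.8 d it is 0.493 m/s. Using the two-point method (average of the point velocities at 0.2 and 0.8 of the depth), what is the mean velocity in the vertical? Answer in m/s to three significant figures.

0.588 m/s

v̄ = (0.683 + 0.493) / 2 = 0.5880 m/s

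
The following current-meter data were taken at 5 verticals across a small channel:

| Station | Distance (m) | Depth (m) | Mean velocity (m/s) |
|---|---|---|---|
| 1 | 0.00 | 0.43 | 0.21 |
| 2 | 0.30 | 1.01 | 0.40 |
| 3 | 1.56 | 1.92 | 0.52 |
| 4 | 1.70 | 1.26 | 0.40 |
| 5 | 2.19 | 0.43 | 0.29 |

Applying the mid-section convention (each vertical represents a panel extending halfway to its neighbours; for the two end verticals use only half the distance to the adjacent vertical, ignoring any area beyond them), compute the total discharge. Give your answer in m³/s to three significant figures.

1.22 m³/s

w_1 = (0.30 − 0.00)/2 = 0.15 m; q_1 = 0.21 × 0.43 × 0.15 = 0.01355 m³/s
w_2 = (1.56 − 0.00)/2 = 0.78 m; q_2 = 0.40 × 1.01 × 0.78 = 0.3151 m³/s
w_3 = (1.70 − 0.30)/2 = 0.7 m; q_3 = 0.52 × 1.92 × 0.7 = 0.6989 m³/s
w_4 = (2.19 − 1.56)/2 = 0.315 m; q_4 = 0.40 × 1.26 × 0.315 = 0.1588 m³/s
w_5 = (2.19 − 1.70)/2 = 0.245 m; q_5 = 0.29 × 0.43 × 0.245 = 0.03055 m³/s
Q = Σ qᵢ = 1.217 m³/s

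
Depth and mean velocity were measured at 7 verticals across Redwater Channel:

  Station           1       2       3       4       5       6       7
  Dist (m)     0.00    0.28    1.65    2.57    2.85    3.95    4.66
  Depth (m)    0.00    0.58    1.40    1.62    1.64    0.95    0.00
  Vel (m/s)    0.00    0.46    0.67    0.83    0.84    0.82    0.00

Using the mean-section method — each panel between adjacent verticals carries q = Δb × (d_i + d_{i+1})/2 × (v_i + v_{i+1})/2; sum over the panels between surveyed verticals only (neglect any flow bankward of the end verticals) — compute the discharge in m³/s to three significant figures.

Panel 1-2: Δb = 0.28 m, d̄ = (0.00+0.58)/2 = 0.29, v̄ = (0.00+0.46)/2 = 0.23 → q = 0.28×0.29×0.23 = 0.01868 m³/s
Panel 2-3: Δb = 1.37 m, d̄ = (0.58+1.40)/2 = 0.99, v̄ = (0.46+0.67)/2 = 0.565 → q = 1.37×0.99×0.565 = 0.7663 m³/s
Panel 3-4: Δb = 0.92 m, d̄ = (1.40+1.62)/2 = 1.51, v̄ = (0.67+0.83)/2 = 0.75 → q = 0.92×1.51×0.75 = 1.042 m³/s
Panel 4-5: Δb = 0.28 m, d̄ = (1.62+1.64)/2 = 1.63, v̄ = (0.83+0.84)/2 = 0.835 → q = 0.28×1.63×0.835 = 0.3811 m³/s
Panel 5-6: Δb = 1.1 m, d̄ = (1.64+0.95)/2 = 1.295, v̄ = (0.84+0.82)/2 = 0.83 → q = 1.1×1.295×0.83 = 1.182 m³/s
Panel 6-7: Δb = 0.71 m, d̄ = (0.95+0.00)/2 = 0.475, v̄ = (0.82+0.00)/2 = 0.41 → q = 0.71×0.475×0.41 = 0.1383 m³/s
Q = Σ q = 3.529 m³/s

3.53 m³/s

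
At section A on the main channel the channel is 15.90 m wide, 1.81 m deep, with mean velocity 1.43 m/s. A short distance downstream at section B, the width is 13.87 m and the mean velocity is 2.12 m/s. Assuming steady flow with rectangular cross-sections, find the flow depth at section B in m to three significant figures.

Q = A₁V₁ = (15.90×1.81) × 1.43 = 41.15 m³/s
d₂ = Q/(b₂ V₂) = 41.15/(13.87×2.12) = 1.400 m

1.40 m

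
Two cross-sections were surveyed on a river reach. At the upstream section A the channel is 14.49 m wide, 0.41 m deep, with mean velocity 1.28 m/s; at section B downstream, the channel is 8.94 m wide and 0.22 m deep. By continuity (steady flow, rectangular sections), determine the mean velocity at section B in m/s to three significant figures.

3.87 m/s

Q = A₁V₁ = (14.49×0.41) × 1.28 = 7.604 m³/s
A₂ = 8.94 × 0.22 = 1.967 m²
V₂ = Q/A₂ = 7.604/1.967 = 3.866 m/s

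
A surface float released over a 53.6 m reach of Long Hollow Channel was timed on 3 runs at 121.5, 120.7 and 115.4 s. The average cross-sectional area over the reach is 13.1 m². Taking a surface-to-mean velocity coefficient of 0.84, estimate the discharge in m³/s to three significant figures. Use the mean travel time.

4.95 m³/s

t̄ = (121.5 + 120.7 + 115.4) / 3 = 119.2 s
v_surface = L / t̄ = 53.6 / 119.2 = 0.4497 m/s
v_mean = 0.84 × 0.4497 = 0.3777 m/s
Q = A × v_mean = 13.1 × 0.3777 = 4.948 m³/s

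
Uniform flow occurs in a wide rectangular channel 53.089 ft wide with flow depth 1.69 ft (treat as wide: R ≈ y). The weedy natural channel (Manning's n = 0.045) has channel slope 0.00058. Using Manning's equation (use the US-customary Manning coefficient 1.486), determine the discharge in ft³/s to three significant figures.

101 ft³/s

A = b·y = 53.089 × 1.69 = 89.72 ft²
Wide channel: R ≈ y = 1.69 ft
Q = (1.486/n)·A·R^(2/3)·S^(1/2) = (1.486/0.045) × 89.72 × 1.690^(2/3) × 0.00058^(1/2) = 101.2 ft³/s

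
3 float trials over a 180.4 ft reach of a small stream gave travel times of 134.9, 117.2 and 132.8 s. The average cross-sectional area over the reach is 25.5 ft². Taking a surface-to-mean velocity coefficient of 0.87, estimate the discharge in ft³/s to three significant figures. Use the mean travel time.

31.2 ft³/s

t̄ = (134.9 + 117.2 + 132.8) / 3 = 128.3 s
v_surface = L / t̄ = 180.4 / 128.3 = 1.406 ft/s
v_mean = 0.87 × 1.406 = 1.223 ft/s
Q = A × v_mean = 25.5 × 1.223 = 31.19 ft³/s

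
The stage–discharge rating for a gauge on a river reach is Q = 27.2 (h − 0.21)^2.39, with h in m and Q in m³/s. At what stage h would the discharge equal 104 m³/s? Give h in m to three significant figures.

1.96 m

h − h₀ = (Q/C)^(1/b) = (104/27.2)^(1/2.39) = 1.753 m
h = 0.21 + 1.753 = 1.963 m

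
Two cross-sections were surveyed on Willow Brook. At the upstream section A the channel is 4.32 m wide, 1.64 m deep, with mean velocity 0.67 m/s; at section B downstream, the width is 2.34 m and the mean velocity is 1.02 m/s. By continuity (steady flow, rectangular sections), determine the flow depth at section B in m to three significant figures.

1.99 m

Q = A₁V₁ = (4.32×1.64) × 0.67 = 4.747 m³/s
d₂ = Q/(b₂ V₂) = 4.747/(2.34×1.02) = 1.989 m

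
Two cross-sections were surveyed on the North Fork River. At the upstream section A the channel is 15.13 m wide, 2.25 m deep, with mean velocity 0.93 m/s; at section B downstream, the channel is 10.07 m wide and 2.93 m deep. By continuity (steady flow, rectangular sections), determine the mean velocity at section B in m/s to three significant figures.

1.07 m/s

Q = A₁V₁ = (15.13×2.25) × 0.93 = 31.66 m³/s
A₂ = 10.07 × 2.93 = 29.51 m²
V₂ = Q/A₂ = 31.66/29.51 = 1.073 m/s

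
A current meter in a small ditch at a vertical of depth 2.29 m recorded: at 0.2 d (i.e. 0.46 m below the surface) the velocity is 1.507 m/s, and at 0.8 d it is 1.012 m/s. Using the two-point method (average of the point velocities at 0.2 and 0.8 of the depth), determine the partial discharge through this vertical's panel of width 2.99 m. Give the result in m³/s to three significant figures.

8.62 m³/s

v̄ = (1.507 + 1.012) / 2 = 1.260 m/s
q = v̄ × d × w = 1.260 × 2.29 × 2.99 = 8.624 m³/s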